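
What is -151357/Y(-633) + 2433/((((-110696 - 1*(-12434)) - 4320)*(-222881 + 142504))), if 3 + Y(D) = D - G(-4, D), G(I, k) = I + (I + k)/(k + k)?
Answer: 526644941651068195/2200787470342362 ≈ 239.30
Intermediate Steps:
G(I, k) = I + (I + k)/(2*k) (G(I, k) = I + (I + k)/((2*k)) = I + (I + k)*(1/(2*k)) = I + (I + k)/(2*k))
Y(D) = 1/2 + D + 2/D (Y(D) = -3 + (D - (1/2 - 4 + (1/2)*(-4)/D)) = -3 + (D - (1/2 - 4 - 2/D)) = -3 + (D - (-7/2 - 2/D)) = -3 + (D + (7/2 + 2/D)) = -3 + (7/2 + D + 2/D) = 1/2 + D + 2/D)
-151357/Y(-633) + 2433/((((-110696 - 1*(-12434)) - 4320)*(-222881 + 142504))) = -151357/(1/2 - 633 + 2/(-633)) + 2433/((((-110696 - 1*(-12434)) - 4320)*(-222881 + 142504))) = -151357/(1/2 - 633 + 2*(-1/633)) + 2433/((((-110696 + 12434) - 4320)*(-80377))) = -151357/(1/2 - 633 - 2/633) + 2433/(((-98262 - 4320)*(-80377))) = -151357/(-800749/1266) + 2433/((-102582*(-80377))) = -151357*(-1266/800749) + 2433/8245233414 = 191617962/800749 + 2433*(1/8245233414) = 191617962/800749 + 811/2748411138 = 526644941651068195/2200787470342362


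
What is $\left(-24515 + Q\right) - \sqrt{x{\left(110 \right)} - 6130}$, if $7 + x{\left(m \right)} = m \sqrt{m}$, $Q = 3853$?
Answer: $-20662 - i \sqrt{6137 - 110 \sqrt{110}} \approx -20662.0 - 70.593 i$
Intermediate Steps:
$x{\left(m \right)} = -7 + m^{\frac{3}{2}}$ ($x{\left(m \right)} = -7 + m \sqrt{m} = -7 + m^{\frac{3}{2}}$)
$\left(-24515 + Q\right) - \sqrt{x{\left(110 \right)} - 6130} = \left(-24515 + 3853\right) - \sqrt{\left(-7 + 110^{\frac{3}{2}}\right) - 6130} = -20662 - \sqrt{\left(-7 + 110 \sqrt{110}\right) - 6130} = -20662 - \sqrt{-6137 + 110 \sqrt{110}}$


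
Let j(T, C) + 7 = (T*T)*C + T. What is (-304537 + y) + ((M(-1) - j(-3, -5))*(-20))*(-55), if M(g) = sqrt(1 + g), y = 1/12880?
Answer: -3143196559/12880 ≈ -2.4404e+5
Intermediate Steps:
j(T, C) = -7 + T + C*T**2 (j(T, C) = -7 + ((T*T)*C + T) = -7 + (T**2*C + T) = -7 + (C*T**2 + T) = -7 + (T + C*T**2) = -7 + T + C*T**2)
y = 1/12880 ≈ 7.7640e-5
(-304537 + y) + ((M(-1) - j(-3, -5))*(-20))*(-55) = (-304537 + 1/12880) + ((sqrt(1 - 1) - (-7 - 3 - 5*(-3)**2))*(-20))*(-55) = -3922436559/12880 + ((sqrt(0) - (-7 - 3 - 5*9))*(-20))*(-55) = -3922436559/12880 + ((0 - (-7 - 3 - 45))*(-20))*(-55) = -3922436559/12880 + ((0 - 1*(-55))*(-20))*(-55) = -3922436559/12880 + ((0 + 55)*(-20))*(-55) = -3922436559/12880 + (55*(-20))*(-55) = -3922436559/12880 - 1100*(-55) = -3922436559/12880 + 60500 = -3143196559/12880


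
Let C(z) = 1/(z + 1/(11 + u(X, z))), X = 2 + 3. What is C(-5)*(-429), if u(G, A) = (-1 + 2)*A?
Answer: 2574/29 ≈ 88.759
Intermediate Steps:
X = 5
u(G, A) = A (u(G, A) = 1*A = A)
C(z) = 1/(z + 1/(11 + z))
C(-5)*(-429) = ((11 - 5)/(1 + (-5)² + 11*(-5)))*(-429) = (6/(1 + 25 - 55))*(-429) = (6/(-29))*(-429) = -1/29*6*(-429) = -6/29*(-429) = 2574/29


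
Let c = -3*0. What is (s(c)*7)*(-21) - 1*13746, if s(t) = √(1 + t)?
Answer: -13893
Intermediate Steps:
c = 0
(s(c)*7)*(-21) - 1*13746 = (√(1 + 0)*7)*(-21) - 1*13746 = (√1*7)*(-21) - 13746 = (1*7)*(-21) - 13746 = 7*(-21) - 13746 = -147 - 13746 = -13893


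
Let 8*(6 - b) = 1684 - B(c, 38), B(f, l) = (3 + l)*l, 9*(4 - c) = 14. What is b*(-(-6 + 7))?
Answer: 39/4 ≈ 9.7500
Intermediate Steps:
c = 22/9 (c = 4 - ⅑*14 = 4 - 14/9 = 22/9 ≈ 2.4444)
B(f, l) = l*(3 + l)
b = -39/4 (b = 6 - (1684 - 38*(3 + 38))/8 = 6 - (1684 - 38*41)/8 = 6 - (1684 - 1*1558)/8 = 6 - (1684 - 1558)/8 = 6 - ⅛*126 = 6 - 63/4 = -39/4 ≈ -9.7500)
b*(-(-6 + 7)) = -(-39)*(-6 + 7)/4 = -(-39)/4 = -39/4*(-1) = 39/4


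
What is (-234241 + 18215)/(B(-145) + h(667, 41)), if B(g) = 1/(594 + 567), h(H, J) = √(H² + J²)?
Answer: 250806186/601941080969 - 291185981946*√446570/601941080969 ≈ -323.27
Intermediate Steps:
B(g) = 1/1161
(-234241 + 18215)/(B(-145) + h(667, 41)) = (-234241 + 18215)/(1/1161 + √(667² + 41²)) = -216026/(1/1161 + √(444889 + 1681)) = -216026/(1/1161 + √446570)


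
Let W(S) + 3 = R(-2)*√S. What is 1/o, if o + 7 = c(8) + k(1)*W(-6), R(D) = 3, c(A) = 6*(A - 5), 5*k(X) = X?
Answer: 130/1379 - 15*I*√6/2758 ≈ 0.094271 - 0.013322*I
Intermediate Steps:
k(X) = X/5
c(A) = -30 + 6*A (c(A) = 6*(-5 + A) = -30 + 6*A)
W(S) = -3 + 3*√S
o = 52/5 + 3*I*√6/5 (o = -7 + ((-30 + 6*8) + ((⅕)*1)*(-3 + 3*√(-6))) = -7 + ((-30 + 48) + (-3 + 3*(I*√6))/5) = -7 + (18 + (-3 + 3*I*√6)/5) = -7 + (18 + (-⅗ + 3*I*√6/5)) = -7 + (87/5 + 3*I*√6/5) = 52/5 + 3*I*√6/5 ≈ 10.4 + 1.4697*I)
1/o = 1/(52/5 + 3*I*√6/5)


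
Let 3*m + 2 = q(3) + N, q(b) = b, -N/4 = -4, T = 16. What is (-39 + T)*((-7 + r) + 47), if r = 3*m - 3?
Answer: -1242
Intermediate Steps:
N = 16 (N = -4*(-4) = 16)
m = 17/3 (m = -⅔ + (3 + 16)/3 = -⅔ + (⅓)*19 = -⅔ + 19/3 = 17/3 ≈ 5.6667)
r = 14 (r = 3*(17/3) - 3 = 17 - 3 = 14)
(-39 + T)*((-7 + r) + 47) = (-39 + 16)*((-7 + 14) + 47) = -23*(7 + 47) = -23*54 = -1242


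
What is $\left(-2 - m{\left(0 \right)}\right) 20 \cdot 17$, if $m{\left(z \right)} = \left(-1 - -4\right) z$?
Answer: $-680$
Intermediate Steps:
$m{\left(z \right)} = 3 z$ ($m{\left(z \right)} = \left(-1 + 4\right) z = 3 z$)
$\left(-2 - m{\left(0 \right)}\right) 20 \cdot 17 = \left(-2 - 3 \cdot 0\right) 20 \cdot 17 = \left(-2 - 0\right) 20 \cdot 17 = \left(-2 + 0\right) 20 \cdot 17 = \left(-2\right) 20 \cdot 17 = \left(-40\right) 17 = -680$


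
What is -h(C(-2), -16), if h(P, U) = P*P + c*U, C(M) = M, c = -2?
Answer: -36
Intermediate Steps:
h(P, U) = P² - 2*U (h(P, U) = P*P - 2*U = P² - 2*U)
-h(C(-2), -16) = -((-2)² - 2*(-16)) = -(4 + 32) = -1*36 = -36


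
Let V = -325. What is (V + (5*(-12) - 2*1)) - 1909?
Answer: -2296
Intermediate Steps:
(V + (5*(-12) - 2*1)) - 1909 = (-325 + (5*(-12) - 2*1)) - 1909 = (-325 + (-60 - 2)) - 1909 = (-325 - 62) - 1909 = -387 - 1909 = -2296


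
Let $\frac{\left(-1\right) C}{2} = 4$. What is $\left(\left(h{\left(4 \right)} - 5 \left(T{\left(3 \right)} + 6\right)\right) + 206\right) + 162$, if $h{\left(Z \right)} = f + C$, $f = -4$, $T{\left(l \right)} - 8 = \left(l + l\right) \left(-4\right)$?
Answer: $406$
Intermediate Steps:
$C = -8$ ($C = \left(-2\right) 4 = -8$)
$T{\left(l \right)} = 8 - 8 l$ ($T{\left(l \right)} = 8 + \left(l + l\right) \left(-4\right) = 8 + 2 l \left(-4\right) = 8 - 8 l$)
$h{\left(Z \right)} = -12$ ($h{\left(Z \right)} = -4 - 8 = -12$)
$\left(\left(h{\left(4 \right)} - 5 \left(T{\left(3 \right)} + 6\right)\right) + 206\right) + 162 = \left(\left(-12 - 5 \left(\left(8 - 24\right) + 6\right)\right) + 206\right) + 162 = \left(\left(-12 - 5 \left(-16 + 6\right)\right) + 206\right) + 162 = \left(\left(-12 - -50\right) + 206\right) + 162 = \left(\left(-12 + 50\right) + 206\right) + 162 = \left(38 + 206\right) + 162 = 244 + 162 = 406$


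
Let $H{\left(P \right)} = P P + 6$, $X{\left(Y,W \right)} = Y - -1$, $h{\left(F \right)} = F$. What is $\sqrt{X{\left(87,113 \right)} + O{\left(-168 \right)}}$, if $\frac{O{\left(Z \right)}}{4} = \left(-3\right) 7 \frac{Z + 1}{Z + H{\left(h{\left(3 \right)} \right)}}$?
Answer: $\frac{2 i \sqrt{2397}}{51} \approx 1.92 i$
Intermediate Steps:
$X{\left(Y,W \right)} = 1 + Y$ ($X{\left(Y,W \right)} = Y + 1 = 1 + Y$)
$H{\left(P \right)} = 6 + P^{2}$ ($H{\left(P \right)} = P^{2} + 6 = 6 + P^{2}$)
$O{\left(Z \right)} = - \frac{84 \left(1 + Z\right)}{15 + Z}$ ($O{\left(Z \right)} = 4 \left(-3\right) 7 \frac{Z + 1}{Z + \left(6 + 3^{2}\right)} = 4 \left(- 21 \frac{1 + Z}{Z + \left(6 + 9\right)}\right) = 4 \left(- 21 \frac{1 + Z}{Z + 15}\right) = 4 \left(- 21 \frac{1 + Z}{15 + Z}\right) = 4 \left(- \frac{21 \left(1 + Z\right)}{15 + Z}\right) = - \frac{84 \left(1 + Z\right)}{15 + Z}$)
$\sqrt{X{\left(87,113 \right)} + O{\left(-168 \right)}} = \sqrt{\left(1 + 87\right) + \frac{84 \left(-1 - -168\right)}{15 - 168}} = \sqrt{88 + \frac{84 \left(-1 + 168\right)}{-153}} = \sqrt{88 + 84 \left(- \frac{1}{153}\right) 167} = \sqrt{88 - \frac{4676}{51}} = \sqrt{- \frac{188}{51}} = \frac{2 i \sqrt{2397}}{51}$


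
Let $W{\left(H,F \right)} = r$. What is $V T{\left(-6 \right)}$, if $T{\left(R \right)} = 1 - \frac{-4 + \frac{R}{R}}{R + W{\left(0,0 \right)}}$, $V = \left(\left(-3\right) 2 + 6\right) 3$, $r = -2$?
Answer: $0$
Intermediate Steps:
$W{\left(H,F \right)} = -2$
$V = 0$ ($V = \left(-6 + 6\right) 3 = 0 \cdot 3 = 0$)
$T{\left(R \right)} = 1 + \frac{3}{-2 + R}$ ($T{\left(R \right)} = 1 - \frac{-4 + \frac{R}{R}}{R - 2} = 1 - \frac{-4 + 1}{-2 + R} = 1 - - \frac{3}{-2 + R} = 1 + \frac{3}{-2 + R}$)
$V T{\left(-6 \right)} = 0 \frac{1 - 6}{-2 - 6} = 0 \frac{1}{-8} \left(-5\right) = 0 \left(\left(- \frac{1}{8}\right) \left(-5\right)\right) = 0 \cdot \frac{5}{8} = 0$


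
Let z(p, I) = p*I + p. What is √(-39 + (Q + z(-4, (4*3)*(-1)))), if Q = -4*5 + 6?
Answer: 3*I ≈ 3.0*I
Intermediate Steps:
z(p, I) = p + I*p (z(p, I) = I*p + p = p + I*p)
Q = -14 (Q = -20 + 6 = -14)
√(-39 + (Q + z(-4, (4*3)*(-1)))) = √(-39 + (-14 - 4*(1 + (4*3)*(-1)))) = √(-39 + (-14 - 4*(1 + 12*(-1)))) = √(-39 + (-14 - 4*(1 - 12))) = √(-39 + (-14 - 4*(-11))) = √(-39 + (-14 + 44)) = √(-39 + 30) = √(-9) = 3*I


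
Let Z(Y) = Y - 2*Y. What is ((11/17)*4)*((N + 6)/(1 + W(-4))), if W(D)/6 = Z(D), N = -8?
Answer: -88/425 ≈ -0.20706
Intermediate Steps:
Z(Y) = -Y
W(D) = -6*D (W(D) = 6*(-D) = -6*D)
((11/17)*4)*((N + 6)/(1 + W(-4))) = ((11/17)*4)*((-8 + 6)/(1 - 6*(-4))) = ((11*(1/17))*4)*(-2/(1 + 24)) = ((11/17)*4)*(-2/25) = 44*(-2*1/25)/17 = (44/17)*(-2/25) = -88/425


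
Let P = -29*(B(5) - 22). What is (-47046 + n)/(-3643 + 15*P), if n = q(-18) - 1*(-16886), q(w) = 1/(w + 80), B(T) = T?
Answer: -1869919/232624 ≈ -8.0384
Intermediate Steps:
P = 493 (P = -29*(5 - 22) = -29*(-17) = 493)
q(w) = 1/(80 + w)
n = 1046933/62 (n = 1/(80 - 18) - 1*(-16886) = 1/62 + 16886 = 1046933/62 ≈ 16886.)
(-47046 + n)/(-3643 + 15*P) = (-47046 + 1046933/62)/(-3643 + 15*493) = -1869919/(62*(-3643 + 7395)) = -1869919/62/3752 = -1869919/62*1/3752 = -1869919/232624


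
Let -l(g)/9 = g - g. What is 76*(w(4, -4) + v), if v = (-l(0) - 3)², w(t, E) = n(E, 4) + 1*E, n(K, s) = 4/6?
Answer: 1292/3 ≈ 430.67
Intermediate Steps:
l(g) = 0 (l(g) = -9*(g - g) = -9*0 = 0)
n(K, s) = ⅔ (n(K, s) = 4*(⅙) = ⅔)
w(t, E) = ⅔ + E (w(t, E) = ⅔ + 1*E = ⅔ + E)
v = 9 (v = (-1*0 - 3)² = (0 - 3)² = (-3)² = 9)
76*(w(4, -4) + v) = 76*((⅔ - 4) + 9) = 76*(-10/3 + 9) = 76*(17/3) = 1292/3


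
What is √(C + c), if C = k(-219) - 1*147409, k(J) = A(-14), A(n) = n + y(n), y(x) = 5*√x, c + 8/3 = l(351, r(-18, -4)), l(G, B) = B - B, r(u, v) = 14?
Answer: √(-1326831 + 45*I*√14)/3 ≈ 0.024362 + 383.96*I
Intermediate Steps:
l(G, B) = 0
c = -8/3 (c = -8/3 + 0 = -8/3 ≈ -2.6667)
A(n) = n + 5*√n
k(J) = -14 + 5*I*√14 (k(J) = -14 + 5*√(-14) = -14 + 5*(I*√14) = -14 + 5*I*√14)
C = -147423 + 5*I*√14 (C = (-14 + 5*I*√14) - 1*147409 = (-14 + 5*I*√14) - 147409 = -147423 + 5*I*√14 ≈ -1.4742e+5 + 18.708*I)
√(C + c) = √((-147423 + 5*I*√14) - 8/3) = √(-442277/3 + 5*I*√14)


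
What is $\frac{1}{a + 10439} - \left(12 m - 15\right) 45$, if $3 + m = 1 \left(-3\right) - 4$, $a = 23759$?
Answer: $\frac{207752851}{34198} \approx 6075.0$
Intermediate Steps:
$m = -10$ ($m = -3 + \left(1 \left(-3\right) - 4\right) = -3 - 7 = -10$)
$\frac{1}{a + 10439} - \left(12 m - 15\right) 45 = \frac{1}{23759 + 10439} - \left(12 \left(-10\right) - 15\right) 45 = \frac{1}{34198} - \left(-120 - 15\right) 45 = \frac{1}{34198} - \left(-135\right) 45 = \frac{1}{34198} - -6075 = \frac{1}{34198} + 6075 = \frac{207752851}{34198}$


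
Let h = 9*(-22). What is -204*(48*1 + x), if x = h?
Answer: 30600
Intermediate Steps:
h = -198
x = -198
-204*(48*1 + x) = -204*(48*1 - 198) = -204*(48 - 198) = -204*(-150) = 30600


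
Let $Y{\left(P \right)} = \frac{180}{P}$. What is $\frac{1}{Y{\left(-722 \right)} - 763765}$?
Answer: $- \frac{361}{275719255} \approx -1.3093 \cdot 10^{-6}$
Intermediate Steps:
$\frac{1}{Y{\left(-722 \right)} - 763765} = \frac{1}{\frac{180}{-722} - 763765} = \frac{1}{180 \left(- \frac{1}{722}\right) - 763765} = \frac{1}{- \frac{90}{361} - 763765} = \frac{1}{- \frac{275719255}{361}} = - \frac{361}{275719255}$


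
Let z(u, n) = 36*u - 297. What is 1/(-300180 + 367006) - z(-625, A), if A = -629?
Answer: 1523432323/66826 ≈ 22797.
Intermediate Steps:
z(u, n) = -297 + 36*u
1/(-300180 + 367006) - z(-625, A) = 1/(-300180 + 367006) - (-297 + 36*(-625)) = 1/66826 - (-297 - 22500) = 1/66826 - 1*(-22797) = 1/66826 + 22797 = 1523432323/66826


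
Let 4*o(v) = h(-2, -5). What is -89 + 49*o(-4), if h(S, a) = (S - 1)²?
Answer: 85/4 ≈ 21.250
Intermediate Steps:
h(S, a) = (-1 + S)²
o(v) = 9/4 (o(v) = (-1 - 2)²/4 = (¼)*(-3)² = (¼)*9 = 9/4)
-89 + 49*o(-4) = -89 + 49*(9/4) = -89 + 441/4 = 85/4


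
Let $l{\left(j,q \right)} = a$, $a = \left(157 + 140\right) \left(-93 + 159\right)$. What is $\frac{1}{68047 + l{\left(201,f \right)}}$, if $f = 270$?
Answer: $\frac{1}{87649} \approx 1.1409 \cdot 10^{-5}$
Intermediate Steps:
$a = 19602$ ($a = 297 \cdot 66 = 19602$)
$l{\left(j,q \right)} = 19602$
$\frac{1}{68047 + l{\left(201,f \right)}} = \frac{1}{68047 + 19602} = \frac{1}{87649}$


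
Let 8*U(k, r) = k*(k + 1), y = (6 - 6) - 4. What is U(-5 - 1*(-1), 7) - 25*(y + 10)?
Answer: -297/2 ≈ -148.50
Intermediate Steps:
y = -4 (y = 0 - 4 = -4)
U(k, r) = k*(1 + k)/8 (U(k, r) = (k*(k + 1))/8 = (k*(1 + k))/8 = k*(1 + k)/8)
U(-5 - 1*(-1), 7) - 25*(y + 10) = (-5 - 1*(-1))*(1 + (-5 - 1*(-1)))/8 - 25*(-4 + 10) = (-5 + 1)*(1 + (-5 + 1))/8 - 25*6 = (⅛)*(-4)*(1 - 4) - 150 = (⅛)*(-4)*(-3) - 150 = 3/2 - 150 = -297/2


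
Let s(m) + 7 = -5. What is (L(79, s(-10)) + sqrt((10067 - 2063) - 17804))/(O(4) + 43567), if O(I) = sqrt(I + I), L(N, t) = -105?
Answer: -653505/271154783 - 40*I/271154783 + 30*sqrt(2)/271154783 + 435670*I*sqrt(2)/271154783 ≈ -0.0024099 + 0.0022721*I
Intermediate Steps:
s(m) = -12 (s(m) = -7 - 5 = -12)
O(I) = sqrt(2)*sqrt(I) (O(I) = sqrt(2*I) = sqrt(2)*sqrt(I))
(L(79, s(-10)) + sqrt((10067 - 2063) - 17804))/(O(4) + 43567) = (-105 + sqrt((10067 - 2063) - 17804))/(sqrt(2)*sqrt(4) + 43567) = (-105 + sqrt(8004 - 17804))/(sqrt(2)*2 + 43567) = (-105 + sqrt(-9800))/(2*sqrt(2) + 43567) = (-105 + 70*I*sqrt(2))/(43567 + 2*sqrt(2))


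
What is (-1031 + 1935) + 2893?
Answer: 3797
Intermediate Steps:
(-1031 + 1935) + 2893 = 904 + 2893 = 3797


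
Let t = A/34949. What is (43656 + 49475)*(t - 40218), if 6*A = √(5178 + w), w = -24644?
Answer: -3745542558 + 93131*I*√19466/209694 ≈ -3.7455e+9 + 61.965*I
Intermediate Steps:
A = I*√19466/6 (A = √(5178 - 24644)/6 = √(-19466)/6 = (I*√19466)/6 = I*√19466/6 ≈ 23.253*I)
t = I*√19466/209694 (t = (I*√19466/6)/34949 = (I*√19466/6)*(1/34949) = I*√19466/209694 ≈ 0.00066535*I)
(43656 + 49475)*(t - 40218) = (43656 + 49475)*(I*√19466/209694 - 40218) = 93131*(-40218 + I*√19466/209694) = -3745542558 + 93131*I*√19466/209694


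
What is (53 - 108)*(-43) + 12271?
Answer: 14636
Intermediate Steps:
(53 - 108)*(-43) + 12271 = -55*(-43) + 12271 = 2365 + 12271 = 14636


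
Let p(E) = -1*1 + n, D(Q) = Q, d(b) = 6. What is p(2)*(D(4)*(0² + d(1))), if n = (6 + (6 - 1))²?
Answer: 2880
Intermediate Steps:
n = 121 (n = (6 + 5)² = 11² = 121)
p(E) = 120 (p(E) = -1*1 + 121 = -1 + 121 = 120)
p(2)*(D(4)*(0² + d(1))) = 120*(4*(0² + 6)) = 120*(4*(0 + 6)) = 120*(4*6) = 120*24 = 2880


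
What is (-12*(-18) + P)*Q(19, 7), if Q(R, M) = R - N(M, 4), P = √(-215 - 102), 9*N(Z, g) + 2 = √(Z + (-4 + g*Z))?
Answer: (173 - √31)*(216 + I*√317)/9 ≈ 4018.4 + 331.23*I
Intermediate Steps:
N(Z, g) = -2/9 + √(-4 + Z + Z*g)/9 (N(Z, g) = -2/9 + √(Z + (-4 + g*Z))/9 = -2/9 + √(Z + (-4 + Z*g))/9 = -2/9 + √(-4 + Z + Z*g)/9)
P = I*√317 (P = √(-317) = I*√317 ≈ 17.805*I)
Q(R, M) = 2/9 + R - √(-4 + 5*M)/9 (Q(R, M) = R - (-2/9 + √(-4 + M + M*4)/9) = R - (-2/9 + √(-4 + M + 4*M)/9) = R - (-2/9 + √(-4 + 5*M)/9) = R + (2/9 - √(-4 + 5*M)/9) = 2/9 + R - √(-4 + 5*M)/9)
(-12*(-18) + P)*Q(19, 7) = (-12*(-18) + I*√317)*(2/9 + 19 - √(-4 + 5*7)/9) = (216 + I*√317)*(2/9 + 19 - √(-4 + 35)/9) = (216 + I*√317)*(2/9 + 19 - √31/9) = (216 + I*√317)*(173/9 - √31/9)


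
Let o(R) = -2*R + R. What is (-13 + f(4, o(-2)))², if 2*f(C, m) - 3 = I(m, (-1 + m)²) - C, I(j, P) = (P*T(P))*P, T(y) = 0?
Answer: 729/4 ≈ 182.25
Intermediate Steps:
o(R) = -R
I(j, P) = 0 (I(j, P) = (P*0)*P = 0*P = 0)
f(C, m) = 3/2 - C/2 (f(C, m) = 3/2 + (0 - C)/2 = 3/2 + (-C)/2 = 3/2 - C/2)
(-13 + f(4, o(-2)))² = (-13 + (3/2 - ½*4))² = (-13 + (3/2 - 2))² = (-13 - ½)² = (-27/2)² = 729/4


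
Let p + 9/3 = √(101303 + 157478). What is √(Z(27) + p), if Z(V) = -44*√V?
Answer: √(-3 + √258781 - 132*√3) ≈ 16.646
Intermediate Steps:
p = -3 + √258781 (p = -3 + √(101303 + 157478) = -3 + √258781 ≈ 505.71)
√(Z(27) + p) = √(-132*√3 + (-3 + √258781)) = √(-3 + √258781 - 132*√3)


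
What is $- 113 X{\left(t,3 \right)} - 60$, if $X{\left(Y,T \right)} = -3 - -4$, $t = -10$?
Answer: $-173$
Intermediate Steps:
$X{\left(Y,T \right)} = 1$ ($X{\left(Y,T \right)} = -3 + 4 = 1$)
$- 113 X{\left(t,3 \right)} - 60 = \left(-113\right) 1 - 60 = -113 - 60 = -173$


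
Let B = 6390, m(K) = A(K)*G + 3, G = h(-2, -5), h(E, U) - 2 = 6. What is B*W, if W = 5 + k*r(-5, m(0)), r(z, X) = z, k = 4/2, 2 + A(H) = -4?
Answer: -31950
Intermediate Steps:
h(E, U) = 8 (h(E, U) = 2 + 6 = 8)
A(H) = -6 (A(H) = -2 - 4 = -6)
G = 8
m(K) = -45 (m(K) = -6*8 + 3 = -48 + 3 = -45)
k = 2 (k = 4*(1/2) = 2)
W = -5 (W = 5 + 2*(-5) = 5 - 10 = -5)
B*W = 6390*(-5) = -31950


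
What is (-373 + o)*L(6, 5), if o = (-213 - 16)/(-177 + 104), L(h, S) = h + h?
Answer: -324000/73 ≈ -4438.4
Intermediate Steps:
L(h, S) = 2*h
o = 229/73 (o = -229/(-73) = -229*(-1/73) = 229/73 ≈ 3.1370)
(-373 + o)*L(6, 5) = (-373 + 229/73)*(2*6) = -27000/73*12 = -324000/73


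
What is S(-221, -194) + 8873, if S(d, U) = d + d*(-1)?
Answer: 8873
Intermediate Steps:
S(d, U) = 0 (S(d, U) = d - d = 0)
S(-221, -194) + 8873 = 0 + 8873 = 8873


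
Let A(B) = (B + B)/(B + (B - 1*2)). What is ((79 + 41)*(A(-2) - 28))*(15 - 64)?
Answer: 160720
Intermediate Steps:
A(B) = 2*B/(-2 + 2*B) (A(B) = (2*B)/(B + (B - 2)) = (2*B)/(B + (-2 + B)) = (2*B)/(-2 + 2*B) = 2*B/(-2 + 2*B))
((79 + 41)*(A(-2) - 28))*(15 - 64) = ((79 + 41)*(-2/(-1 - 2) - 28))*(15 - 64) = (120*(-2/(-3) - 28))*(-49) = (120*(-2*(-⅓) - 28))*(-49) = (120*(⅔ - 28))*(-49) = (120*(-82/3))*(-49) = -3280*(-49) = 160720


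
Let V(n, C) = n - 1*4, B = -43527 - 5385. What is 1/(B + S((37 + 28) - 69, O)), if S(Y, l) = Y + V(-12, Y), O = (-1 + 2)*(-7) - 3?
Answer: -1/48932 ≈ -2.0437e-5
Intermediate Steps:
B = -48912
V(n, C) = -4 + n (V(n, C) = n - 4 = -4 + n)
O = -10 (O = 1*(-7) - 3 = -7 - 3 = -10)
S(Y, l) = -16 + Y (S(Y, l) = Y + (-4 - 12) = Y - 16 = -16 + Y)
1/(B + S((37 + 28) - 69, O)) = 1/(-48912 + (-16 + ((37 + 28) - 69))) = 1/(-48912 + (-16 + (65 - 69))) = 1/(-48912 + (-16 - 4)) = 1/(-48912 - 20) = 1/(-48932) = -1/48932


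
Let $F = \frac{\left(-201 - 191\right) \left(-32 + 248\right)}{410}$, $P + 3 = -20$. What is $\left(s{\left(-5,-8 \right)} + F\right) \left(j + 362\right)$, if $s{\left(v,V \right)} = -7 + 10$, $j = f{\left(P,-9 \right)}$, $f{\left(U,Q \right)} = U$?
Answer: $- \frac{14143419}{205} \approx -68992.0$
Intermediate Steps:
$P = -23$ ($P = -3 - 20 = -23$)
$F = - \frac{42336}{205}$ ($F = \left(-392\right) 216 \cdot \frac{1}{410} = \left(-84672\right) \frac{1}{410} = - \frac{42336}{205} \approx -206.52$)
$j = -23$
$s{\left(v,V \right)} = 3$
$\left(s{\left(-5,-8 \right)} + F\right) \left(j + 362\right) = \left(3 - \frac{42336}{205}\right) \left(-23 + 362\right) = \left(- \frac{41721}{205}\right) 339 = - \frac{14143419}{205}$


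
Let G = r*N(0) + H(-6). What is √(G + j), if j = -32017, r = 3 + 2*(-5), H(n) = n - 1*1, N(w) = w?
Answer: 2*I*√8006 ≈ 178.95*I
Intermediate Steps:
H(n) = -1 + n (H(n) = n - 1 = -1 + n)
r = -7 (r = 3 - 10 = -7)
G = -7 (G = -7*0 + (-1 - 6) = 0 - 7 = -7)
√(G + j) = √(-7 - 32017) = √(-32024) = 2*I*√8006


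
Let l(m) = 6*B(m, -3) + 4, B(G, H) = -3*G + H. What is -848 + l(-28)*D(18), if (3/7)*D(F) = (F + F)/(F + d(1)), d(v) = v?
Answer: 25048/19 ≈ 1318.3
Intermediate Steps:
B(G, H) = H - 3*G
D(F) = 14*F/(3*(1 + F)) (D(F) = 7*((F + F)/(F + 1))/3 = 7*((2*F)/(1 + F))/3 = 7*(2*F/(1 + F))/3 = 14*F/(3*(1 + F)))
l(m) = -14 - 18*m (l(m) = 6*(-3 - 3*m) + 4 = (-18 - 18*m) + 4 = -14 - 18*m)
-848 + l(-28)*D(18) = -848 + (-14 - 18*(-28))*((14/3)*18/(1 + 18)) = -848 + (-14 + 504)*((14/3)*18/19) = -848 + 490*((14/3)*18*(1/19)) = -848 + 490*(84/19) = -848 + 41160/19 = 25048/19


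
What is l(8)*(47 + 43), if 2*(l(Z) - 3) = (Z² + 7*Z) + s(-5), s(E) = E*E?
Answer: 6795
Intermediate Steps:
s(E) = E²
l(Z) = 31/2 + Z²/2 + 7*Z/2 (l(Z) = 3 + ((Z² + 7*Z) + (-5)²)/2 = 3 + ((Z² + 7*Z) + 25)/2 = 3 + (25 + Z² + 7*Z)/2 = 3 + (25/2 + Z²/2 + 7*Z/2) = 31/2 + Z²/2 + 7*Z/2)
l(8)*(47 + 43) = (31/2 + (½)*8² + (7/2)*8)*(47 + 43) = (31/2 + (½)*64 + 28)*90 = (31/2 + 32 + 28)*90 = (151/2)*90 = 6795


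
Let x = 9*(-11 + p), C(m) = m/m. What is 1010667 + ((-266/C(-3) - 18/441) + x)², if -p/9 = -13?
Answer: 3562975567/2401 ≈ 1.4840e+6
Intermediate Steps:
p = 117 (p = -9*(-13) = 117)
C(m) = 1
x = 954 (x = 9*(-11 + 117) = 9*106 = 954)
1010667 + ((-266/C(-3) - 18/441) + x)² = 1010667 + ((-266/1 - 18/441) + 954)² = 1010667 + ((-266*1 - 18*1/441) + 954)² = 1010667 + ((-266 - 2/49) + 954)² = 1010667 + (-13036/49 + 954)² = 1010667 + (33710/49)² = 1010667 + 1136364100/2401 = 3562975567/2401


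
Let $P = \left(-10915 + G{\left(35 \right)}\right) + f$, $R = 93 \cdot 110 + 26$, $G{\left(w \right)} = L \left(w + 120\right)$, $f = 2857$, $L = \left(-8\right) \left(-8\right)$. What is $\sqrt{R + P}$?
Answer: $\sqrt{12118} \approx 110.08$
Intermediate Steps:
$L = 64$
$G{\left(w \right)} = 7680 + 64 w$ ($G{\left(w \right)} = 64 \left(w + 120\right) = 64 \left(120 + w\right) = 7680 + 64 w$)
$R = 10256$ ($R = 10230 + 26 = 10256$)
$P = 1862$ ($P = \left(-10915 + \left(7680 + 64 \cdot 35\right)\right) + 2857 = \left(-10915 + \left(7680 + 2240\right)\right) + 2857 = \left(-10915 + 9920\right) + 2857 = -995 + 2857 = 1862$)
$\sqrt{R + P} = \sqrt{10256 + 1862} = \sqrt{12118}$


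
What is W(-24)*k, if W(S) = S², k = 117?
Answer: 67392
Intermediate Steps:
W(-24)*k = (-24)²*117 = 576*117 = 67392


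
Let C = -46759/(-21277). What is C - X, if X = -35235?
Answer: 749741854/21277 ≈ 35237.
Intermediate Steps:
C = 46759/21277 (C = -46759*(-1/21277) = 46759/21277 ≈ 2.1976)
C - X = 46759/21277 - 1*(-35235) = 46759/21277 + 35235 = 749741854/21277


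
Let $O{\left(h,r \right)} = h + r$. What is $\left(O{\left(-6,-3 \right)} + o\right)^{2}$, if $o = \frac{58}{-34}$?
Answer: $\frac{33124}{289} \approx 114.62$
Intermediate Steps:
$o = - \frac{29}{17}$ ($o = 58 \left(- \frac{1}{34}\right) = - \frac{29}{17} \approx -1.7059$)
$\left(O{\left(-6,-3 \right)} + o\right)^{2} = \left(\left(-6 - 3\right) - \frac{29}{17}\right)^{2} = \left(-9 - \frac{29}{17}\right)^{2} = \left(- \frac{182}{17}\right)^{2} = \frac{33124}{289}$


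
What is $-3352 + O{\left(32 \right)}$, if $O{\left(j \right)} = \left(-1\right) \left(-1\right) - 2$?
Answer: $-3353$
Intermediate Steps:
$O{\left(j \right)} = -1$ ($O{\left(j \right)} = 1 - 2 = -1$)
$-3352 + O{\left(32 \right)} = -3352 - 1 = -3353$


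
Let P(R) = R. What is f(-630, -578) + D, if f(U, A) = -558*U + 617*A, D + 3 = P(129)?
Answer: -4960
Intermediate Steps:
D = 126 (D = -3 + 129 = 126)
f(-630, -578) + D = (-558*(-630) + 617*(-578)) + 126 = (351540 - 356626) + 126 = -5086 + 126 = -4960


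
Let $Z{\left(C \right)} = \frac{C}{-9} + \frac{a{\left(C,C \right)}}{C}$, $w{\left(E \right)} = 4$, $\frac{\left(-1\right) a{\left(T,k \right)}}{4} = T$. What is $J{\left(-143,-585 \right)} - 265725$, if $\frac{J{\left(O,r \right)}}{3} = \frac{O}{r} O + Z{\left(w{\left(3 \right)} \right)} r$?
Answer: $- \frac{3870448}{15} \approx -2.5803 \cdot 10^{5}$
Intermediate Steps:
$a{\left(T,k \right)} = - 4 T$
$Z{\left(C \right)} = -4 - \frac{C}{9}$ ($Z{\left(C \right)} = \frac{C}{-9} + \frac{\left(-4\right) C}{C} = C \left(- \frac{1}{9}\right) - 4 = - \frac{C}{9} - 4 = -4 - \frac{C}{9}$)
$J{\left(O,r \right)} = - \frac{40 r}{3} + \frac{3 O^{2}}{r}$ ($J{\left(O,r \right)} = 3 \left(\frac{O}{r} O + \left(-4 - \frac{4}{9}\right) r\right) = 3 \left(\frac{O^{2}}{r} + \left(-4 - \frac{4}{9}\right) r\right) = 3 \left(\frac{O^{2}}{r} - \frac{40 r}{9}\right) = 3 \left(- \frac{40 r}{9} + \frac{O^{2}}{r}\right) = - \frac{40 r}{3} + \frac{3 O^{2}}{r}$)
$J{\left(-143,-585 \right)} - 265725 = \left(\left(- \frac{40}{3}\right) \left(-585\right) + \frac{3 \left(-143\right)^{2}}{-585}\right) - 265725 = \left(7800 + 3 \cdot 20449 \left(- \frac{1}{585}\right)\right) - 265725 = \left(7800 - \frac{1573}{15}\right) - 265725 = \frac{115427}{15} - 265725 = - \frac{3870448}{15}$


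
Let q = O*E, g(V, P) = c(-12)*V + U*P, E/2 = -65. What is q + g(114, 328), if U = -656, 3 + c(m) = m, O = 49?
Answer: -223248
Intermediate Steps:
c(m) = -3 + m
E = -130 (E = 2*(-65) = -130)
g(V, P) = -656*P - 15*V (g(V, P) = (-3 - 12)*V - 656*P = -15*V - 656*P = -656*P - 15*V)
q = -6370 (q = 49*(-130) = -6370)
q + g(114, 328) = -6370 + (-656*328 - 15*114) = -6370 + (-215168 - 1710) = -6370 - 216878 = -223248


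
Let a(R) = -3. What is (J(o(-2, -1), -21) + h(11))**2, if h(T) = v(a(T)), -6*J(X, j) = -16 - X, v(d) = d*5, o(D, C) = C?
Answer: 625/4 ≈ 156.25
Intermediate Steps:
v(d) = 5*d
J(X, j) = 8/3 + X/6 (J(X, j) = -(-16 - X)/6 = 8/3 + X/6)
h(T) = -15 (h(T) = 5*(-3) = -15)
(J(o(-2, -1), -21) + h(11))**2 = ((8/3 + (1/6)*(-1)) - 15)**2 = ((8/3 - 1/6) - 15)**2 = (5/2 - 15)**2 = (-25/2)**2 = 625/4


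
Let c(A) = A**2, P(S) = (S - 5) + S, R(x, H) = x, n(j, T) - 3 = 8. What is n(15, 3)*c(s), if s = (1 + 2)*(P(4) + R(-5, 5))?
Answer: 396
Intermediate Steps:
n(j, T) = 11 (n(j, T) = 3 + 8 = 11)
P(S) = -5 + 2*S (P(S) = (-5 + S) + S = -5 + 2*S)
s = -6 (s = (1 + 2)*((-5 + 2*4) - 5) = 3*((-5 + 8) - 5) = 3*(3 - 5) = 3*(-2) = -6)
n(15, 3)*c(s) = 11*(-6)**2 = 11*36 = 396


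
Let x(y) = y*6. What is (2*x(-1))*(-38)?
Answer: 456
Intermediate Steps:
x(y) = 6*y
(2*x(-1))*(-38) = (2*(6*(-1)))*(-38) = (2*(-6))*(-38) = -12*(-38) = 456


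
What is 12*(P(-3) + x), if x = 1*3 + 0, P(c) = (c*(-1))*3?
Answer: 144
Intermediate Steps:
P(c) = -3*c (P(c) = -c*3 = -3*c)
x = 3 (x = 3 + 0 = 3)
12*(P(-3) + x) = 12*(-3*(-3) + 3) = 12*(9 + 3) = 12*12 = 144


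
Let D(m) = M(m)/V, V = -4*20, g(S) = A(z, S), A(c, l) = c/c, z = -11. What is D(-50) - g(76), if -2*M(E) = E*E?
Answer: 117/8 ≈ 14.625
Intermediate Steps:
A(c, l) = 1
g(S) = 1
M(E) = -E**2/2 (M(E) = -E*E/2 = -E**2/2)
V = -80
D(m) = m**2/160 (D(m) = -m**2/2/(-80) = -m**2/2*(-1/80) = m**2/160)
D(-50) - g(76) = (1/160)*(-50)**2 - 1*1 = (1/160)*2500 - 1 = 125/8 - 1 = 117/8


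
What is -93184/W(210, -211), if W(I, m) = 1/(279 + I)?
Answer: -45566976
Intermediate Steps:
-93184/W(210, -211) = -93184/(1/(279 + 210)) = -93184/(1/489) = -93184/1/489 = -93184*489 = -45566976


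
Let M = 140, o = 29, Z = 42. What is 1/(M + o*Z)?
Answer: 1/1358 ≈ 0.00073638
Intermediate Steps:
1/(M + o*Z) = 1/(140 + 29*42) = 1/(140 + 1218) = 1/1358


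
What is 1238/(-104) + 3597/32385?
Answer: -6619757/561340 ≈ -11.793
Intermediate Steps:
1238/(-104) + 3597/32385 = 1238*(-1/104) + 3597*(1/32385) = -619/52 + 1199/10795 = -6619757/561340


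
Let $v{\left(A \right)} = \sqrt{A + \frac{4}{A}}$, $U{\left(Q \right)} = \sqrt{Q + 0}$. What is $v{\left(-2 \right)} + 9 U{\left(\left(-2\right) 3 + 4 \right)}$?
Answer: $i \left(2 + 9 \sqrt{2}\right) \approx 14.728 i$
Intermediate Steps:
$U{\left(Q \right)} = \sqrt{Q}$
$v{\left(-2 \right)} + 9 U{\left(\left(-2\right) 3 + 4 \right)} = \sqrt{-2 + \frac{4}{-2}} + 9 \sqrt{\left(-2\right) 3 + 4} = \sqrt{-2 + 4 \left(- \frac{1}{2}\right)} + 9 \sqrt{-6 + 4} = \sqrt{-2 - 2} + 9 \sqrt{-2} = \sqrt{-4} + 9 i \sqrt{2} = 2 i + 9 i \sqrt{2}$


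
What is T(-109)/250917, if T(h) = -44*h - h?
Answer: 1635/83639 ≈ 0.019548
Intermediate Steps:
T(h) = -45*h
T(-109)/250917 = -45*(-109)/250917 = 4905*(1/250917) = 1635/83639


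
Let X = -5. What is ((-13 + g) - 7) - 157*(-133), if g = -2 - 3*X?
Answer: 20874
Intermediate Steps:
g = 13 (g = -2 - 3*(-5) = -2 + 15 = 13)
((-13 + g) - 7) - 157*(-133) = ((-13 + 13) - 7) - 157*(-133) = (0 - 7) + 20881 = -7 + 20881 = 20874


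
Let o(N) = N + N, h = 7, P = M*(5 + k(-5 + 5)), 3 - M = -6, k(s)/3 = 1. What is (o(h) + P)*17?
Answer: 1462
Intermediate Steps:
k(s) = 3 (k(s) = 3*1 = 3)
M = 9 (M = 3 - 1*(-6) = 3 + 6 = 9)
P = 72 (P = 9*(5 + 3) = 9*8 = 72)
o(N) = 2*N
(o(h) + P)*17 = (2*7 + 72)*17 = (14 + 72)*17 = 86*17 = 1462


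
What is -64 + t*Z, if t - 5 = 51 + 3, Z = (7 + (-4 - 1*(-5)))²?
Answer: 3712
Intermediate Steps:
Z = 64 (Z = (7 + (-4 + 5))² = (7 + 1)² = 8² = 64)
t = 59 (t = 5 + (51 + 3) = 5 + 54 = 59)
-64 + t*Z = -64 + 59*64 = -64 + 3776 = 3712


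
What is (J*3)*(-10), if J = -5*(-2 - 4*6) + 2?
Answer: -3960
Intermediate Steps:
J = 132 (J = -5*(-2 - 24) + 2 = -5*(-26) + 2 = 130 + 2 = 132)
(J*3)*(-10) = (132*3)*(-10) = 396*(-10) = -3960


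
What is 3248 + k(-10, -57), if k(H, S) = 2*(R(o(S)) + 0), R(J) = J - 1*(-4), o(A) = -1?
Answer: 3254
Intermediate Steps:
R(J) = 4 + J (R(J) = J + 4 = 4 + J)
k(H, S) = 6 (k(H, S) = 2*((4 - 1) + 0) = 2*(3 + 0) = 2*3 = 6)
3248 + k(-10, -57) = 3248 + 6 = 3254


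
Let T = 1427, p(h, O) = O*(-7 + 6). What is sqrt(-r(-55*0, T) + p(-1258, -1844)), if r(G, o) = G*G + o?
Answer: sqrt(417) ≈ 20.421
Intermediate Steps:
p(h, O) = -O (p(h, O) = O*(-1) = -O)
r(G, o) = o + G**2 (r(G, o) = G**2 + o = o + G**2)
sqrt(-r(-55*0, T) + p(-1258, -1844)) = sqrt(-(1427 + (-55*0)**2) - 1*(-1844)) = sqrt(-(1427 + 0**2) + 1844) = sqrt(-(1427 + 0) + 1844) = sqrt(-1*1427 + 1844) = sqrt(-1427 + 1844) = sqrt(417)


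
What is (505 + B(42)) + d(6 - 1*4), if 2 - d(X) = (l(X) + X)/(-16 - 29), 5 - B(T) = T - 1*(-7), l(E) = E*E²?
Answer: 4169/9 ≈ 463.22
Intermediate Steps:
l(E) = E³
B(T) = -2 - T (B(T) = 5 - (T - 1*(-7)) = 5 - (T + 7) = 5 - (7 + T) = 5 + (-7 - T) = -2 - T)
d(X) = 2 + X/45 + X³/45 (d(X) = 2 - (X³ + X)/(-16 - 29) = 2 - (X + X³)/(-45) = 2 - (X + X³)*(-1)/45 = 2 - (-X/45 - X³/45) = 2 + (X/45 + X³/45) = 2 + X/45 + X³/45)
(505 + B(42)) + d(6 - 1*4) = (505 + (-2 - 1*42)) + (2 + (6 - 1*4)/45 + (6 - 1*4)³/45) = (505 + (-2 - 42)) + (2 + (6 - 4)/45 + (6 - 4)³/45) = (505 - 44) + (2 + (1/45)*2 + (1/45)*2³) = 461 + (2 + 2/45 + (1/45)*8) = 461 + (2 + 2/45 + 8/45) = 461 + 20/9 = 4169/9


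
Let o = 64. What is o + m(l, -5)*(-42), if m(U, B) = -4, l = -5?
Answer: 232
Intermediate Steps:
o + m(l, -5)*(-42) = 64 - 4*(-42) = 64 + 168 = 232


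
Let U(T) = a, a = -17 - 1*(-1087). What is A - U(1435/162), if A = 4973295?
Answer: 4972225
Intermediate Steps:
a = 1070 (a = -17 + 1087 = 1070)
U(T) = 1070
A - U(1435/162) = 4973295 - 1*1070 = 4973295 - 1070 = 4972225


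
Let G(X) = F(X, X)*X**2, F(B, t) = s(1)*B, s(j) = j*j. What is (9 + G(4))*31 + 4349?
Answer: 6612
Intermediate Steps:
s(j) = j**2
F(B, t) = B (F(B, t) = 1**2*B = 1*B = B)
G(X) = X**3 (G(X) = X*X**2 = X**3)
(9 + G(4))*31 + 4349 = (9 + 4**3)*31 + 4349 = (9 + 64)*31 + 4349 = 73*31 + 4349 = 2263 + 4349 = 6612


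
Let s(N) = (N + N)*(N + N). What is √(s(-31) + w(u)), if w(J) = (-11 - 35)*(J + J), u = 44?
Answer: 2*I*√51 ≈ 14.283*I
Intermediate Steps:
w(J) = -92*J
s(N) = 4*N² (s(N) = (2*N)*(2*N) = 4*N²)
√(s(-31) + w(u)) = √(4*(-31)² - 92*44) = √(4*961 - 4048) = √(3844 - 4048) = √(-204) = 2*I*√51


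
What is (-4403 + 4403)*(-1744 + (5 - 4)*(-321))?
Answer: 0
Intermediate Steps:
(-4403 + 4403)*(-1744 + (5 - 4)*(-321)) = 0*(-1744 + 1*(-321)) = 0*(-1744 - 321) = 0*(-2065) = 0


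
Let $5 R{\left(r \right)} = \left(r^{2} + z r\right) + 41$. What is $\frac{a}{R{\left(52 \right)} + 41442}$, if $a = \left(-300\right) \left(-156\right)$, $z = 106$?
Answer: $\frac{234000}{215467} \approx 1.086$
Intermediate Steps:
$R{\left(r \right)} = \frac{41}{5} + \frac{r^{2}}{5} + \frac{106 r}{5}$ ($R{\left(r \right)} = \frac{\left(r^{2} + 106 r\right) + 41}{5} = \frac{41 + r^{2} + 106 r}{5} = \frac{41}{5} + \frac{r^{2}}{5} + \frac{106 r}{5}$)
$a = 46800$
$\frac{a}{R{\left(52 \right)} + 41442} = \frac{46800}{\left(\frac{41}{5} + \frac{52^{2}}{5} + \frac{106}{5} \cdot 52\right) + 41442} = \frac{46800}{\left(\frac{41}{5} + \frac{1}{5} \cdot 2704 + \frac{5512}{5}\right) + 41442} = \frac{46800}{\left(\frac{41}{5} + \frac{2704}{5} + \frac{5512}{5}\right) + 41442} = \frac{46800}{\frac{8257}{5} + 41442} = \frac{46800}{\frac{215467}{5}} = 46800 \cdot \frac{5}{215467} = \frac{234000}{215467}$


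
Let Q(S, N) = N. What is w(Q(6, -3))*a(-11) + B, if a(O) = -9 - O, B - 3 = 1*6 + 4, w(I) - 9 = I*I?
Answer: 49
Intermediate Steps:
w(I) = 9 + I² (w(I) = 9 + I*I = 9 + I²)
B = 13 (B = 3 + (1*6 + 4) = 3 + (6 + 4) = 3 + 10 = 13)
w(Q(6, -3))*a(-11) + B = (9 + (-3)²)*(-9 - 1*(-11)) + 13 = (9 + 9)*(-9 + 11) + 13 = 18*2 + 13 = 36 + 13 = 49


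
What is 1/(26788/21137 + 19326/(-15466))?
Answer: 163452421/2904773 ≈ 56.270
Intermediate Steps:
1/(26788/21137 + 19326/(-15466)) = 1/(26788*(1/21137) + 19326*(-1/15466)) = 1/(26788/21137 - 9663/7733) = 1/(2904773/163452421) = 163452421/2904773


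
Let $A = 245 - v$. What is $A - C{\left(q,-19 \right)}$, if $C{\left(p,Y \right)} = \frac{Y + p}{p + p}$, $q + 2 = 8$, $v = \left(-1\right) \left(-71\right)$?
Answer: $\frac{2101}{12} \approx 175.08$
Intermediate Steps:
$v = 71$
$q = 6$ ($q = -2 + 8 = 6$)
$A = 174$ ($A = 245 - 71 = 174$)
$C{\left(p,Y \right)} = \frac{Y + p}{2 p}$
$A - C{\left(q,-19 \right)} = 174 - \frac{-19 + 6}{2 \cdot 6} = 174 - \frac{1}{2} \cdot \frac{1}{6} \left(-13\right) = 174 - - \frac{13}{12} = 174 + \frac{13}{12} = \frac{2101}{12}$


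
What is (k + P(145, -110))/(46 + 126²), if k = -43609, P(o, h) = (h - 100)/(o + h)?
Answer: -43615/15922 ≈ -2.7393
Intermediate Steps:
P(o, h) = (-100 + h)/(h + o)
(k + P(145, -110))/(46 + 126²) = (-43609 + (-100 - 110)/(-110 + 145))/(46 + 126²) = (-43609 - 210/35)/(46 + 15876) = (-43609 + (1/35)*(-210))/15922 = (-43609 - 6)*(1/15922) = -43615*1/15922 = -43615/15922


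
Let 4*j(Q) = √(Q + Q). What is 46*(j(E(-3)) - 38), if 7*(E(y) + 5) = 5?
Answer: -1748 + 23*I*√105/7 ≈ -1748.0 + 33.669*I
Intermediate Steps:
E(y) = -30/7 (E(y) = -5 + (⅐)*5 = -5 + 5/7 = -30/7)
j(Q) = √2*√Q/4 (j(Q) = √(Q + Q)/4 = √(2*Q)/4 = (√2*√Q)/4 = √2*√Q/4)
46*(j(E(-3)) - 38) = 46*(√2*√(-30/7)/4 - 38) = 46*(√2*(I*√210/7)/4 - 38) = 46*(I*√105/14 - 38) = 46*(-38 + I*√105/14) = -1748 + 23*I*√105/7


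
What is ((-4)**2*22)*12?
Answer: 4224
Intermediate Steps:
((-4)**2*22)*12 = (16*22)*12 = 352*12 = 4224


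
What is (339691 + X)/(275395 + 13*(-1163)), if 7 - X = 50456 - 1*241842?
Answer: 132771/65069 ≈ 2.0405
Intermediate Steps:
X = 191393 (X = 7 - (50456 - 1*241842) = 7 - (50456 - 241842) = 7 - 1*(-191386) = 7 + 191386 = 191393)
(339691 + X)/(275395 + 13*(-1163)) = (339691 + 191393)/(275395 + 13*(-1163)) = 531084/(275395 - 15119) = 531084/260276 = 531084*(1/260276) = 132771/65069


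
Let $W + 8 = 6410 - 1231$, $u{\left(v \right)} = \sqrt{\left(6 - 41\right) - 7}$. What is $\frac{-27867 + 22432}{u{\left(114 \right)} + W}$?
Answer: $- \frac{28104385}{26739283} + \frac{5435 i \sqrt{42}}{26739283} \approx -1.0511 + 0.0013173 i$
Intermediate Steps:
$u{\left(v \right)} = i \sqrt{42}$ ($u{\left(v \right)} = \sqrt{-35 - 7} = \sqrt{-42} = i \sqrt{42}$)
$W = 5171$ ($W = -8 + \left(6410 - 1231\right) = -8 + 5179 = 5171$)
$\frac{-27867 + 22432}{u{\left(114 \right)} + W} = \frac{-27867 + 22432}{i \sqrt{42} + 5171} = - \frac{5435}{5171 + i \sqrt{42}}$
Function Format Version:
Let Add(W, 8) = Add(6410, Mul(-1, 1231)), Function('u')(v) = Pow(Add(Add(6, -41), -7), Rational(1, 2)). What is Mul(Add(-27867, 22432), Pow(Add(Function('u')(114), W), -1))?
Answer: Add(Rational(-28104385, 26739283), Mul(Rational(5435, 26739283), I, Pow(42, Rational(1, 2)))) ≈ Add(-1.0511, Mul(0.0013173, I))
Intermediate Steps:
Function('u')(v) = Mul(I, Pow(42, Rational(1, 2))) (Function('u')(v) = Pow(Add(-35, -7), Rational(1, 2)) = Pow(-42, Rational(1, 2)) = Mul(I, Pow(42, Rational(1, 2))))
W = 5171 (W = Add(-8, Add(6410, Mul(-1, 1231))) = Add(-8, Add(6410, -1231)) = Add(-8, 5179) = 5171)
Mul(Add(-27867, 22432), Pow(Add(Function('u')(114), W), -1)) = Mul(Add(-27867, 22432), Pow(Add(Mul(I, Pow(42, Rational(1, 2))), 5171), -1)) = Mul(-5435, Pow(Add(5171, Mul(I, Pow(42, Rational(1, 2)))), -1))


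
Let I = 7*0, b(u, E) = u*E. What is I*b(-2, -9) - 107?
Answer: -107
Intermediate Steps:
b(u, E) = E*u
I = 0
I*b(-2, -9) - 107 = 0*(-9*(-2)) - 107 = 0*18 - 107 = 0 - 107 = -107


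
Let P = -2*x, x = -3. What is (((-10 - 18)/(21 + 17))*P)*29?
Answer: -2436/19 ≈ -128.21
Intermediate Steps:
P = 6 (P = -2*(-3) = 6)
(((-10 - 18)/(21 + 17))*P)*29 = (((-10 - 18)/(21 + 17))*6)*29 = (-28/38*6)*29 = (-28*1/38*6)*29 = -14/19*6*29 = -84/19*29 = -2436/19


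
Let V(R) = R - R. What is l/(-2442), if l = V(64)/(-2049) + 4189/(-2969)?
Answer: 4189/7250298 ≈ 0.00057777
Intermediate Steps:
V(R) = 0
l = -4189/2969 (l = 0/(-2049) + 4189/(-2969) = 0*(-1/2049) + 4189*(-1/2969) = 0 - 4189/2969 = -4189/2969 ≈ -1.4109)
l/(-2442) = -4189/2969/(-2442) = -4189/2969*(-1/2442) = 4189/7250298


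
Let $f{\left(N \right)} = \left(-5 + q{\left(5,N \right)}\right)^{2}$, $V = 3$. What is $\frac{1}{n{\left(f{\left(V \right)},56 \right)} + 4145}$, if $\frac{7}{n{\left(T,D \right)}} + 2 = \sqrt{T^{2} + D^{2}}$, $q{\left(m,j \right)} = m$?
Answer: $\frac{54}{223837} \approx 0.00024125$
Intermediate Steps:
$f{\left(N \right)} = 0$ ($f{\left(N \right)} = \left(-5 + 5\right)^{2} = 0^{2} = 0$)
$n{\left(T,D \right)} = \frac{7}{-2 + \sqrt{D^{2} + T^{2}}}$ ($n{\left(T,D \right)} = \frac{7}{-2 + \sqrt{T^{2} + D^{2}}} = \frac{7}{-2 + \sqrt{D^{2} + T^{2}}}$)
$\frac{1}{n{\left(f{\left(V \right)},56 \right)} + 4145} = \frac{1}{\frac{7}{-2 + \sqrt{56^{2} + 0^{2}}} + 4145} = \frac{1}{\frac{7}{-2 + \sqrt{3136 + 0}} + 4145} = \frac{1}{\frac{7}{-2 + \sqrt{3136}} + 4145} = \frac{1}{\frac{7}{-2 + 56} + 4145} = \frac{1}{\frac{7}{54} + 4145} = \frac{1}{\frac{223837}{54}} = \frac{54}{223837}$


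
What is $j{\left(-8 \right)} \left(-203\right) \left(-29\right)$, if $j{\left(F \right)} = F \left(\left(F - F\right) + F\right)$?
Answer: $376768$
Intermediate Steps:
$j{\left(F \right)} = F^{2}$ ($j{\left(F \right)} = F \left(0 + F\right) = F F = F^{2}$)
$j{\left(-8 \right)} \left(-203\right) \left(-29\right) = \left(-8\right)^{2} \left(-203\right) \left(-29\right) = 64 \left(-203\right) \left(-29\right) = \left(-12992\right) \left(-29\right) = 376768$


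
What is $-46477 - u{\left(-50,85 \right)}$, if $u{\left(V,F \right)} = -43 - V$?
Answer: $-46484$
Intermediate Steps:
$-46477 - u{\left(-50,85 \right)} = -46477 - \left(-43 - -50\right) = -46477 - \left(-43 + 50\right) = -46477 - 7 = -46484$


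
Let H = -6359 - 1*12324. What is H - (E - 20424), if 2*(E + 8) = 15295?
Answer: -11797/2 ≈ -5898.5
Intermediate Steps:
E = 15279/2 (E = -8 + (½)*15295 = -8 + 15295/2 = 15279/2 ≈ 7639.5)
H = -18683 (H = -6359 - 12324 = -18683)
H - (E - 20424) = -18683 - (15279/2 - 20424) = -18683 - 1*(-25569/2) = -18683 + 25569/2 = -11797/2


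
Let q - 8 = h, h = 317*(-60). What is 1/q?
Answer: -1/19012 ≈ -5.2598e-5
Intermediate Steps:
h = -19020
q = -19012 (q = 8 - 19020 = -19012)
1/q = 1/(-19012) = -1/19012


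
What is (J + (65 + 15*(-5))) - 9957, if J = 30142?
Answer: 20175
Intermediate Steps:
(J + (65 + 15*(-5))) - 9957 = (30142 + (65 + 15*(-5))) - 9957 = (30142 + (65 - 75)) - 9957 = (30142 - 10) - 9957 = 30132 - 9957 = 20175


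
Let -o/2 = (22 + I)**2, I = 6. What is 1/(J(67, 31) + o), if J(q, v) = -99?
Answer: -1/1667 ≈ -0.00059988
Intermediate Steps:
o = -1568 (o = -2*(22 + 6)**2 = -2*28**2 = -2*784 = -1568)
1/(J(67, 31) + o) = 1/(-99 - 1568) = 1/(-1667) = -1/1667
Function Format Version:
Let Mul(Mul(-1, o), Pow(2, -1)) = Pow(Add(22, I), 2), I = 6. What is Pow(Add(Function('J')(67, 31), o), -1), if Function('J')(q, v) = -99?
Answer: Rational(-1, 1667) ≈ -0.00059988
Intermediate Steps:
o = -1568 (o = Mul(-2, Pow(Add(22, 6), 2)) = Mul(-2, Pow(28, 2)) = Mul(-2, 784) = -1568)
Pow(Add(Function('J')(67, 31), o), -1) = Pow(Add(-99, -1568), -1) = Pow(-1667, -1) = Rational(-1, 1667)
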